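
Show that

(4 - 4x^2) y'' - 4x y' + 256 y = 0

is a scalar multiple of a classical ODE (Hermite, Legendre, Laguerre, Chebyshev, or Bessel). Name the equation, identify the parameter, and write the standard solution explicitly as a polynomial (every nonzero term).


All three coefficients share the factor 4; dividing through by 4 gives  (1 - x^2) y'' - x y' + 64 y = 0.
This matches the Chebyshev equation (1 - x^2) y'' - x y' + n^2 y = 0 (note the -x y' term, not -2x y') with n^2 = 64, so n = 8; the polynomial solution is T_8(x).
With y = sum_k a_k x^k, matching x^k gives (k+2)(k+1) a_{k+2} = (k^2 - n^2) a_k = (k - 8)(k + 8) a_k. The right side vanishes at k = 8, so the series with the parity of 8 terminates at degree 8.
Standard normalization: leading coefficient of T_n is 2^(n-1), so a_8 = 2^7 = 128. Work downward with a_k = (k+1)(k+2) a_{k+2} / ((k - 8)(k + 8)):
  a_6 = (7)(8)(128) / ((6 - 8)(6 + 8)) = 7168/(-28) = -256
  a_4 = (5)(6)(-256) / ((4 - 8)(4 + 8)) = -7680/(-48) = 160
  a_2 = (3)(4)(160) / ((2 - 8)(2 + 8)) = 1920/(-60) = -32
  a_0 = (1)(2)(-32) / ((0 - 8)(0 + 8)) = -64/(-64) = 1
Hence T_8(x) = 128 x^8 - 256 x^6 + 160 x^4 - 32 x^2 + 1.

T_8(x); series = 128 x^8 - 256 x^6 + 160 x^4 - 32 x^2 + 1


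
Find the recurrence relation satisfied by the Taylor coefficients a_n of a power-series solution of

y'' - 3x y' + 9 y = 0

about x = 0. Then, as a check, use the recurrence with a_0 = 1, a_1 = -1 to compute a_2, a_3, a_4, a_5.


Substitute y = sum_n a_n x^n.
y''(x) has coefficient (n+2)(n+1) a_{n+2} at x^n;
-3 x y'(x) has coefficient -3 n a_n at x^n (shift);
9 y(x) has coefficient 9 a_n at x^n.
Matching x^n: (n+2)(n+1) a_{n+2} + (-3n + 9) a_n = 0.
Thus a_{n+2} = (3n - 9) / ((n+1)(n+2)) * a_n.

Check with a_0 = 1, a_1 = -1 (apply the recurrence for n = 0, 1, 2, 3): a_0 = 1, a_1 = -1, a_2 = -9/2, a_3 = 1, a_4 = 9/8, a_5 = 0.

a_(n+2) = (3n - 9) / ((n+1)(n+2)) * a_n; check: a_0 = 1, a_1 = -1, a_2 = -9/2, a_3 = 1, a_4 = 9/8, a_5 = 0


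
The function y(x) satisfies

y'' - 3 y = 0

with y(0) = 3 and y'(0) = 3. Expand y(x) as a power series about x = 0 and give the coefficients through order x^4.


Ansatz: y(x) = sum_{n>=0} a_n x^n, so y'(x) = sum_{n>=1} n a_n x^(n-1) and y''(x) = sum_{n>=2} n(n-1) a_n x^(n-2).
Substitute into P(x) y'' + Q(x) y' + R(x) y = 0 with P(x) = 1, Q(x) = 0, R(x) = -3, and match powers of x.
Initial conditions: a_0 = 3, a_1 = 3.
Setting the coefficient of each power of x to zero and solving order by order (substituting the coefficients already found):
  x^0: 2 a_2 - 3 a_0 = 0  ->  2 a_2 = 3 a_0 = 9  ->  a_2 = 9/2
  x^1: 6 a_3 - 3 a_1 = 0  ->  6 a_3 = 3 a_1 = 9  ->  a_3 = 3/2
  x^2: 12 a_4 - 3 a_2 = 0  ->  12 a_4 = 3 a_2 = 27/2  ->  a_4 = 9/8
Truncated series: y(x) = 3 + 3 x + (9/2) x^2 + (3/2) x^3 + (9/8) x^4 + O(x^5).

a_0 = 3; a_1 = 3; a_2 = 9/2; a_3 = 3/2; a_4 = 9/8


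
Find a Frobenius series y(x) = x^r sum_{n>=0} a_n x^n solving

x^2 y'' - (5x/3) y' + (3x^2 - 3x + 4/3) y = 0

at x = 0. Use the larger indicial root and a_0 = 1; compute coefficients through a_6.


Write in Frobenius form y'' + (p(x)/x) y' + (q(x)/x^2) y = 0:
  p(x) = -5/3,  q(x) = 3x^2 - 3x + 4/3.
Indicial equation: r(r-1) + (-5/3) r + (4/3) = 0 -> roots r_1 = 2, r_2 = 2/3.
Take r = r_1 = 2. Let y(x) = x^r sum_{n>=0} a_n x^n with a_0 = 1.
Substitute y = x^r sum a_n x^n and match x^{r+n}. The recurrence is
  D(n) a_n - 3 a_{n-1} + 3 a_{n-2} = 0,  where D(n) = (r+n)(r+n-1) + (-5/3)(r+n) + (4/3).
  a_n = [3 a_{n-1} - 3 a_{n-2}] / D(n).
Since the indicial polynomial factors as (r - r_1)(r - r_2), D(n) = (r_1 + n - r_1)(r_1 + n - r_2) = n(n + 4/3).
Evaluating step by step (a_0 = 1):
  n = 1: D(1) = 1(1 + 4/3) = 7/3; numerator = 3(1) = 3; a_1 = (3)/(7/3) = 9/7
  n = 2: D(2) = 2(2 + 4/3) = 20/3; numerator = 3(9/7) - 3(1) = 6/7; a_2 = (6/7)/(20/3) = 9/70
  n = 3: D(3) = 3(3 + 4/3) = 13; numerator = 3(9/70) - 3(9/7) = -243/70; a_3 = (-243/70)/(13) = -243/910
  n = 4: D(4) = 4(4 + 4/3) = 64/3; numerator = 3(-243/910) - 3(9/70) = -108/91; a_4 = (-108/91)/(64/3) = -81/1456
  n = 5: D(5) = 5(5 + 4/3) = 95/3; numerator = 3(-81/1456) - 3(-243/910) = 4617/7280; a_5 = (4617/7280)/(95/3) = 729/36400
  n = 6: D(6) = 6(6 + 4/3) = 44; numerator = 3(729/36400) - 3(-81/1456) = 4131/18200; a_6 = (4131/18200)/(44) = 4131/800800

r = 2; a_0 = 1; a_1 = 9/7; a_2 = 9/70; a_3 = -243/910; a_4 = -81/1456; a_5 = 729/36400; a_6 = 4131/800800


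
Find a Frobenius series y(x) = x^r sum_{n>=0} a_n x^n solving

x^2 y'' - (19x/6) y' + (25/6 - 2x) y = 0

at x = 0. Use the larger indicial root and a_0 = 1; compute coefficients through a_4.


Write in Frobenius form y'' + (p(x)/x) y' + (q(x)/x^2) y = 0:
  p(x) = -19/6,  q(x) = 25/6 - 2x.
Indicial equation: r(r-1) + (-19/6) r + (25/6) = 0 -> roots r_1 = 5/2, r_2 = 5/3.
Take r = r_1 = 5/2. Let y(x) = x^r sum_{n>=0} a_n x^n with a_0 = 1.
Substitute y = x^r sum a_n x^n and match x^{r+n}. The recurrence is
  D(n) a_n - 2 a_{n-1} = 0,  where D(n) = (r+n)(r+n-1) + (-19/6)(r+n) + (25/6).
  a_n = 2 / D(n) * a_{n-1}.
Since the indicial polynomial factors as (r - r_1)(r - r_2), D(n) = (r_1 + n - r_1)(r_1 + n - r_2) = n(n + 5/6).
Evaluating step by step (a_0 = 1):
  n = 1: D(1) = 1(1 + 5/6) = 11/6; numerator = 2(1) = 2; a_1 = (2)/(11/6) = 12/11
  n = 2: D(2) = 2(2 + 5/6) = 17/3; numerator = 2(12/11) = 24/11; a_2 = (24/11)/(17/3) = 72/187
  n = 3: D(3) = 3(3 + 5/6) = 23/2; numerator = 2(72/187) = 144/187; a_3 = (144/187)/(23/2) = 288/4301
  n = 4: D(4) = 4(4 + 5/6) = 58/3; numerator = 2(288/4301) = 576/4301; a_4 = (576/4301)/(58/3) = 864/124729

r = 5/2; a_0 = 1; a_1 = 12/11; a_2 = 72/187; a_3 = 288/4301; a_4 = 864/124729


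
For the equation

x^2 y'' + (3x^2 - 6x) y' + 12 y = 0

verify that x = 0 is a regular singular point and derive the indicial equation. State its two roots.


Divide by x^2 to reach normal form y'' + P_1(x) y' + P_2(x) y = 0 with P_1(x) = 3 - 6/x and P_2(x) = 12/x^2.
x = 0 is a singular point because the y'-coefficient 3 - 6/x has a pole at x = 0 and the y-coefficient 12/x^2 has a pole at x = 0.
It is a regular singular point because x P_1(x) = p(x) = 3x - 6 and x^2 P_2(x) = q(x) = 12 are polynomials, hence analytic at x = 0.
p(0) = -6,  q(0) = 12.
Indicial equation: r(r-1) + p(0) r + q(0) = 0, i.e. r^2 + (p(0) - 1) r + q(0) = 0, i.e. r^2 - 7 r + 12 = 0.
Discriminant: (-7)^2 - 4(12) = 1, so r = (7 ± 1)/2.
Solving: r_1 = 4, r_2 = 3.

indicial: r^2 - 7 r + 12 = 0; roots r_1 = 4, r_2 = 3


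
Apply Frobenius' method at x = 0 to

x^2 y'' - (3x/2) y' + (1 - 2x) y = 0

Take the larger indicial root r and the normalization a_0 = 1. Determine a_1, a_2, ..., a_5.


Write in Frobenius form y'' + (p(x)/x) y' + (q(x)/x^2) y = 0:
  p(x) = -3/2,  q(x) = 1 - 2x.
Indicial equation: r(r-1) + (-3/2) r + (1) = 0 -> roots r_1 = 2, r_2 = 1/2.
Take r = r_1 = 2. Let y(x) = x^r sum_{n>=0} a_n x^n with a_0 = 1.
Substitute y = x^r sum a_n x^n and match x^{r+n}. The recurrence is
  D(n) a_n - 2 a_{n-1} = 0,  where D(n) = (r+n)(r+n-1) + (-3/2)(r+n) + (1).
  a_n = 2 / D(n) * a_{n-1}.
Since the indicial polynomial factors as (r - r_1)(r - r_2), D(n) = (r_1 + n - r_1)(r_1 + n - r_2) = n(n + 3/2).
Evaluating step by step (a_0 = 1):
  n = 1: D(1) = 1(1 + 3/2) = 5/2; numerator = 2(1) = 2; a_1 = (2)/(5/2) = 4/5
  n = 2: D(2) = 2(2 + 3/2) = 7; numerator = 2(4/5) = 8/5; a_2 = (8/5)/(7) = 8/35
  n = 3: D(3) = 3(3 + 3/2) = 27/2; numerator = 2(8/35) = 16/35; a_3 = (16/35)/(27/2) = 32/945
  n = 4: D(4) = 4(4 + 3/2) = 22; numerator = 2(32/945) = 64/945; a_4 = (64/945)/(22) = 32/10395
  n = 5: D(5) = 5(5 + 3/2) = 65/2; numerator = 2(32/10395) = 64/10395; a_5 = (64/10395)/(65/2) = 128/675675

r = 2; a_0 = 1; a_1 = 4/5; a_2 = 8/35; a_3 = 32/945; a_4 = 32/10395; a_5 = 128/675675


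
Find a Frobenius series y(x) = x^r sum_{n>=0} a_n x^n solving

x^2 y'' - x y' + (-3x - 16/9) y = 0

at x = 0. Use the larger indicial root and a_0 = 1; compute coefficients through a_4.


Write in Frobenius form y'' + (p(x)/x) y' + (q(x)/x^2) y = 0:
  p(x) = -1,  q(x) = -3x - 16/9.
Indicial equation: r(r-1) + (-1) r + (-16/9) = 0 -> roots r_1 = 8/3, r_2 = -2/3.
Take r = r_1 = 8/3. Let y(x) = x^r sum_{n>=0} a_n x^n with a_0 = 1.
Substitute y = x^r sum a_n x^n and match x^{r+n}. The recurrence is
  D(n) a_n - 3 a_{n-1} = 0,  where D(n) = (r+n)(r+n-1) + (-1)(r+n) + (-16/9).
  a_n = 3 / D(n) * a_{n-1}.
Since the indicial polynomial factors as (r - r_1)(r - r_2), D(n) = (r_1 + n - r_1)(r_1 + n - r_2) = n(n + 10/3).
Evaluating step by step (a_0 = 1):
  n = 1: D(1) = 1(1 + 10/3) = 13/3; numerator = 3(1) = 3; a_1 = (3)/(13/3) = 9/13
  n = 2: D(2) = 2(2 + 10/3) = 32/3; numerator = 3(9/13) = 27/13; a_2 = (27/13)/(32/3) = 81/416
  n = 3: D(3) = 3(3 + 10/3) = 19; numerator = 3(81/416) = 243/416; a_3 = (243/416)/(19) = 243/7904
  n = 4: D(4) = 4(4 + 10/3) = 88/3; numerator = 3(243/7904) = 729/7904; a_4 = (729/7904)/(88/3) = 2187/695552

r = 8/3; a_0 = 1; a_1 = 9/13; a_2 = 81/416; a_3 = 243/7904; a_4 = 2187/695552


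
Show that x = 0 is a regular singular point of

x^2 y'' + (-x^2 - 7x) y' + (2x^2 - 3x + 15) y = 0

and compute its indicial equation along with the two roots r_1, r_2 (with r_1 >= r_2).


Divide by x^2 to reach normal form y'' + P_1(x) y' + P_2(x) y = 0 with P_1(x) = -1 - 7/x and P_2(x) = 2 - 3/x + 15/x^2.
x = 0 is a singular point because the y'-coefficient -1 - 7/x has a pole at x = 0 and the y-coefficient 2 - 3/x + 15/x^2 has a pole at x = 0.
It is a regular singular point because x P_1(x) = p(x) = -x - 7 and x^2 P_2(x) = q(x) = 2x^2 - 3x + 15 are polynomials, hence analytic at x = 0.
p(0) = -7,  q(0) = 15.
Indicial equation: r(r-1) + p(0) r + q(0) = 0, i.e. r^2 + (p(0) - 1) r + q(0) = 0, i.e. r^2 - 8 r + 15 = 0.
Discriminant: (-8)^2 - 4(15) = 4, so r = (8 ± 2)/2.
Solving: r_1 = 5, r_2 = 3.

indicial: r^2 - 8 r + 15 = 0; roots r_1 = 5, r_2 = 3


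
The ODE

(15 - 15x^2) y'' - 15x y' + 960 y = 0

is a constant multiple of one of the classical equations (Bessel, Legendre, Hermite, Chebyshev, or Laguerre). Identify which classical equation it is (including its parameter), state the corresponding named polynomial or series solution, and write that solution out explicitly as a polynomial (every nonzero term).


All three coefficients share the factor 15; dividing through by 15 gives  (1 - x^2) y'' - x y' + 64 y = 0.
This matches the Chebyshev equation (1 - x^2) y'' - x y' + n^2 y = 0 (note the -x y' term, not -2x y') with n^2 = 64, so n = 8; the polynomial solution is T_8(x).
With y = sum_k a_k x^k, matching x^k gives (k+2)(k+1) a_{k+2} = (k^2 - n^2) a_k = (k - 8)(k + 8) a_k. The right side vanishes at k = 8, so the series with the parity of 8 terminates at degree 8.
Standard normalization: leading coefficient of T_n is 2^(n-1), so a_8 = 2^7 = 128. Work downward with a_k = (k+1)(k+2) a_{k+2} / ((k - 8)(k + 8)):
  a_6 = (7)(8)(128) / ((6 - 8)(6 + 8)) = 7168/(-28) = -256
  a_4 = (5)(6)(-256) / ((4 - 8)(4 + 8)) = -7680/(-48) = 160
  a_2 = (3)(4)(160) / ((2 - 8)(2 + 8)) = 1920/(-60) = -32
  a_0 = (1)(2)(-32) / ((0 - 8)(0 + 8)) = -64/(-64) = 1
Hence T_8(x) = 128 x^8 - 256 x^6 + 160 x^4 - 32 x^2 + 1.

T_8(x); series = 128 x^8 - 256 x^6 + 160 x^4 - 32 x^2 + 1


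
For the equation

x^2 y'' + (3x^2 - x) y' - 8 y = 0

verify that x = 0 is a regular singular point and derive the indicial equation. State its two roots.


Divide by x^2 to reach normal form y'' + P_1(x) y' + P_2(x) y = 0 with P_1(x) = 3 - 1/x and P_2(x) = -8/x^2.
x = 0 is a singular point because the y'-coefficient 3 - 1/x has a pole at x = 0 and the y-coefficient -8/x^2 has a pole at x = 0.
It is a regular singular point because x P_1(x) = p(x) = 3x - 1 and x^2 P_2(x) = q(x) = -8 are polynomials, hence analytic at x = 0.
p(0) = -1,  q(0) = -8.
Indicial equation: r(r-1) + p(0) r + q(0) = 0, i.e. r^2 + (p(0) - 1) r + q(0) = 0, i.e. r^2 - 2 r - 8 = 0.
Discriminant: (-2)^2 - 4(-8) = 36, so r = (2 ± 6)/2.
Solving: r_1 = 4, r_2 = -2.

indicial: r^2 - 2 r - 8 = 0; roots r_1 = 4, r_2 = -2


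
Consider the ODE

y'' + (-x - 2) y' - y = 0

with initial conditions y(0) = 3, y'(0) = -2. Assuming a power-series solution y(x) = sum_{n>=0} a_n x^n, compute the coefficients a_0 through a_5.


Ansatz: y(x) = sum_{n>=0} a_n x^n, so y'(x) = sum_{n>=1} n a_n x^(n-1) and y''(x) = sum_{n>=2} n(n-1) a_n x^(n-2).
Substitute into P(x) y'' + Q(x) y' + R(x) y = 0 with P(x) = 1, Q(x) = -x - 2, R(x) = -1, and match powers of x.
Initial conditions: a_0 = 3, a_1 = -2.
Setting the coefficient of each power of x to zero and solving order by order (substituting the coefficients already found):
  x^0: 2 a_2 - 2 a_1 - a_0 = 0  ->  2 a_2 = 2 a_1 + a_0 = -1  ->  a_2 = -1/2
  x^1: 6 a_3 - 4 a_2 - 2 a_1 = 0  ->  6 a_3 = 4 a_2 + 2 a_1 = -6  ->  a_3 = -1
  x^2: 12 a_4 - 6 a_3 - 3 a_2 = 0  ->  12 a_4 = 6 a_3 + 3 a_2 = -15/2  ->  a_4 = -5/8
  x^3: 20 a_5 - 8 a_4 - 4 a_3 = 0  ->  20 a_5 = 8 a_4 + 4 a_3 = -9  ->  a_5 = -9/20
Truncated series: y(x) = 3 - 2 x - (1/2) x^2 - x^3 - (5/8) x^4 - (9/20) x^5 + O(x^6).

a_0 = 3; a_1 = -2; a_2 = -1/2; a_3 = -1; a_4 = -5/8; a_5 = -9/20


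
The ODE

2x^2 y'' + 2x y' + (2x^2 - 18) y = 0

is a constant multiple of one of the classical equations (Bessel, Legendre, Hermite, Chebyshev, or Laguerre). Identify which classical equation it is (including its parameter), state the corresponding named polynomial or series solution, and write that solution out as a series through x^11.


All three coefficients share the factor 2; dividing through by 2 gives  x^2 y'' + x y' + (x^2 - 9) y = 0.
This matches the Bessel equation x^2 y'' + x y' + (x^2 - nu^2) y = 0 with nu^2 = 9, so nu = 3; the solution bounded at x = 0 is J_3(x).
Frobenius at x = 0: indicial roots ±nu; for r = nu the recurrence k(k + 2nu) c_k = -c_{k-2} gives the standard series J_nu(x) = sum_{k>=0} (-1)^k / (k! (k+nu)!) (x/2)^(2k+nu). Evaluate the first 5 terms:
  k = 0: (-1)^0 / (0! * 3! * 2^3) x^3 = 1/(1*6*8) x^3 = (1/48) x^3
  k = 1: (-1)^1 / (1! * 4! * 2^5) x^5 = -1/(1*24*32) x^5 = (-1/768) x^5
  k = 2: (-1)^2 / (2! * 5! * 2^7) x^7 = 1/(2*120*128) x^7 = (1/30720) x^7
  k = 3: (-1)^3 / (3! * 6! * 2^9) x^9 = -1/(6*720*512) x^9 = (-1/2211840) x^9
  k = 4: (-1)^4 / (4! * 7! * 2^11) x^11 = 1/(24*5040*2048) x^11 = (1/247726080) x^11
Hence J_3(x) = x^11/247726080 - x^9/2211840 + x^7/30720 - x^5/768 + x^3/48 + ....

J_3(x); series = x^11/247726080 - x^9/2211840 + x^7/30720 - x^5/768 + x^3/48


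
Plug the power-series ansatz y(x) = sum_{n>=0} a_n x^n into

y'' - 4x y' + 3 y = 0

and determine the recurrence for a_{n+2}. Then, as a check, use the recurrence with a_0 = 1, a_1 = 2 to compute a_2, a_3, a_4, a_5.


Substitute y = sum_n a_n x^n.
y''(x) has coefficient (n+2)(n+1) a_{n+2} at x^n;
-4 x y'(x) has coefficient -4 n a_n at x^n (shift);
3 y(x) has coefficient 3 a_n at x^n.
Matching x^n: (n+2)(n+1) a_{n+2} + (-4n + 3) a_n = 0.
Thus a_{n+2} = (4n - 3) / ((n+1)(n+2)) * a_n.

Check with a_0 = 1, a_1 = 2 (apply the recurrence for n = 0, 1, 2, 3): a_0 = 1, a_1 = 2, a_2 = -3/2, a_3 = 1/3, a_4 = -5/8, a_5 = 3/20.

a_(n+2) = (4n - 3) / ((n+1)(n+2)) * a_n; check: a_0 = 1, a_1 = 2, a_2 = -3/2, a_3 = 1/3, a_4 = -5/8, a_5 = 3/20


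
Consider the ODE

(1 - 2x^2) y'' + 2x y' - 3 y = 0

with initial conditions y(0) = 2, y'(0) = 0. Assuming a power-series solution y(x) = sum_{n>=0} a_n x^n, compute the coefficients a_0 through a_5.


Ansatz: y(x) = sum_{n>=0} a_n x^n, so y'(x) = sum_{n>=1} n a_n x^(n-1) and y''(x) = sum_{n>=2} n(n-1) a_n x^(n-2).
Substitute into P(x) y'' + Q(x) y' + R(x) y = 0 with P(x) = 1 - 2x^2, Q(x) = 2x, R(x) = -3, and match powers of x.
Initial conditions: a_0 = 2, a_1 = 0.
Setting the coefficient of each power of x to zero and solving order by order (substituting the coefficients already found):
  x^0: 2 a_2 - 3 a_0 = 0  ->  2 a_2 = 3 a_0 = 6  ->  a_2 = 3
  x^1: 6 a_3 - a_1 = 0  ->  6 a_3 = a_1 = 0  ->  a_3 = 0
  x^2: 12 a_4 - 3 a_2 = 0  ->  12 a_4 = 3 a_2 = 9  ->  a_4 = 3/4
  x^3: 20 a_5 - 9 a_3 = 0  ->  20 a_5 = 9 a_3 = 0  ->  a_5 = 0
Truncated series: y(x) = 2 + 3 x^2 + (3/4) x^4 + O(x^6).

a_0 = 2; a_1 = 0; a_2 = 3; a_3 = 0; a_4 = 3/4; a_5 = 0


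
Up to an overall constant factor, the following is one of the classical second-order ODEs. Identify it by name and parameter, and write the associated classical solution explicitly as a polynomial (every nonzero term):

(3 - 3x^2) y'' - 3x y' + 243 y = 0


All three coefficients share the factor 3; dividing through by 3 gives  (1 - x^2) y'' - x y' + 81 y = 0.
This matches the Chebyshev equation (1 - x^2) y'' - x y' + n^2 y = 0 (note the -x y' term, not -2x y') with n^2 = 81, so n = 9; the polynomial solution is T_9(x).
With y = sum_k a_k x^k, matching x^k gives (k+2)(k+1) a_{k+2} = (k^2 - n^2) a_k = (k - 9)(k + 9) a_k. The right side vanishes at k = 9, so the series with the parity of 9 terminates at degree 9.
Standard normalization: leading coefficient of T_n is 2^(n-1), so a_9 = 2^8 = 256. Work downward with a_k = (k+1)(k+2) a_{k+2} / ((k - 9)(k + 9)):
  a_7 = (8)(9)(256) / ((7 - 9)(7 + 9)) = 18432/(-32) = -576
  a_5 = (6)(7)(-576) / ((5 - 9)(5 + 9)) = -24192/(-56) = 432
  a_3 = (4)(5)(432) / ((3 - 9)(3 + 9)) = 8640/(-72) = -120
  a_1 = (2)(3)(-120) / ((1 - 9)(1 + 9)) = -720/(-80) = 9
Hence T_9(x) = 256 x^9 - 576 x^7 + 432 x^5 - 120 x^3 + 9 x.

T_9(x); series = 256 x^9 - 576 x^7 + 432 x^5 - 120 x^3 + 9 x


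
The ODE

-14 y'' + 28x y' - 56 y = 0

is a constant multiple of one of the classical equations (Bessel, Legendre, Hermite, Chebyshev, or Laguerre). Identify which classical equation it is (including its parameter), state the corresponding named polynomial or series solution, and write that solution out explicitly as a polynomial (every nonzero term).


All three coefficients share the factor -14; dividing through by -14 gives  y'' - 2x y' + 4 y = 0.
This matches the Hermite equation y'' - 2x y' + 2n y = 0 with 2n = 4, so n = 2; the polynomial solution is H_2(x).
With y = sum_k a_k x^k, matching x^k gives (k+2)(k+1) a_{k+2} = 2(k - n) a_k = 2(k - 2) a_k. The right side vanishes at k = 2, so the series with the parity of 2 terminates at degree 2.
Standard normalization: leading coefficient of H_n is 2^n, so a_2 = 2^2 = 4. Work downward with a_k = (k+1)(k+2) a_{k+2} / (2(k - n)):
  a_0 = (1)(2)(4) / (2(0 - 2)) = 8/(-4) = -2
Hence H_2(x) = 4 x^2 - 2.

H_2(x); series = 4 x^2 - 2


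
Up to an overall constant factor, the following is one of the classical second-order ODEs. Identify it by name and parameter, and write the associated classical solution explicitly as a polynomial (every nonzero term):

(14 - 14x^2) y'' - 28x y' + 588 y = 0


All three coefficients share the factor 14; dividing through by 14 gives  (1 - x^2) y'' - 2x y' + 42 y = 0.
This matches the Legendre equation (1 - x^2) y'' - 2x y' + n(n+1) y = 0 (note the -2x y' term) with n(n+1) = 42, so n = 6; the polynomial solution is P_6(x).
With y = sum_k a_k x^k, matching x^k gives (k+2)(k+1) a_{k+2} = [k(k+1) - n(n+1)] a_k = (k - 6)(k + 7) a_k. The right side vanishes at k = 6, so the series with the parity of 6 terminates at degree 6.
Standard normalization (P_n(1) = 1): leading coefficient (2n)!/(2^n (n!)^2) = 479001600/(64*518400) = 231/16, so a_6 = 231/16. Work downward with a_k = (k+1)(k+2) a_{k+2} / ((k - 6)(k + 7)):
  a_4 = (5)(6)(231/16) / ((4 - 6)(4 + 7)) = (3465/8)/(-22) = -315/16
  a_2 = (3)(4)(-315/16) / ((2 - 6)(2 + 7)) = (-945/4)/(-36) = 105/16
  a_0 = (1)(2)(105/16) / ((0 - 6)(0 + 7)) = (105/8)/(-42) = -5/16
Hence P_6(x) = 231 x^6/16 - 315 x^4/16 + 105 x^2/16 - 5/16.

P_6(x); series = 231 x^6/16 - 315 x^4/16 + 105 x^2/16 - 5/16


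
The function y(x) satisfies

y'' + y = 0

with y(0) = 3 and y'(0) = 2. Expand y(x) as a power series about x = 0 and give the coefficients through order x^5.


Ansatz: y(x) = sum_{n>=0} a_n x^n, so y'(x) = sum_{n>=1} n a_n x^(n-1) and y''(x) = sum_{n>=2} n(n-1) a_n x^(n-2).
Substitute into P(x) y'' + Q(x) y' + R(x) y = 0 with P(x) = 1, Q(x) = 0, R(x) = 1, and match powers of x.
Initial conditions: a_0 = 3, a_1 = 2.
Setting the coefficient of each power of x to zero and solving order by order (substituting the coefficients already found):
  x^0: 2 a_2 + a_0 = 0  ->  2 a_2 = -a_0 = -3  ->  a_2 = -3/2
  x^1: 6 a_3 + a_1 = 0  ->  6 a_3 = -a_1 = -2  ->  a_3 = -1/3
  x^2: 12 a_4 + a_2 = 0  ->  12 a_4 = -a_2 = 3/2  ->  a_4 = 1/8
  x^3: 20 a_5 + a_3 = 0  ->  20 a_5 = -a_3 = 1/3  ->  a_5 = 1/60
Truncated series: y(x) = 3 + 2 x - (3/2) x^2 - (1/3) x^3 + (1/8) x^4 + (1/60) x^5 + O(x^6).

a_0 = 3; a_1 = 2; a_2 = -3/2; a_3 = -1/3; a_4 = 1/8; a_5 = 1/60


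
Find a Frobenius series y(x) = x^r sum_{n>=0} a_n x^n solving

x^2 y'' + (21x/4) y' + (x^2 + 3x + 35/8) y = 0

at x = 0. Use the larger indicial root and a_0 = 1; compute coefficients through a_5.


Write in Frobenius form y'' + (p(x)/x) y' + (q(x)/x^2) y = 0:
  p(x) = 21/4,  q(x) = x^2 + 3x + 35/8.
Indicial equation: r(r-1) + (21/4) r + (35/8) = 0 -> roots r_1 = -7/4, r_2 = -5/2.
Take r = r_1 = -7/4. Let y(x) = x^r sum_{n>=0} a_n x^n with a_0 = 1.
Substitute y = x^r sum a_n x^n and match x^{r+n}. The recurrence is
  D(n) a_n + 3 a_{n-1} + 1 a_{n-2} = 0,  where D(n) = (r+n)(r+n-1) + (21/4)(r+n) + (35/8).
  a_n = [-3 a_{n-1} - 1 a_{n-2}] / D(n).
Since the indicial polynomial factors as (r - r_1)(r - r_2), D(n) = (r_1 + n - r_1)(r_1 + n - r_2) = n(n + 3/4).
Evaluating step by step (a_0 = 1):
  n = 1: D(1) = 1(1 + 3/4) = 7/4; numerator = -3(1) = -3; a_1 = (-3)/(7/4) = -12/7
  n = 2: D(2) = 2(2 + 3/4) = 11/2; numerator = -3(-12/7) - 1(1) = 29/7; a_2 = (29/7)/(11/2) = 58/77
  n = 3: D(3) = 3(3 + 3/4) = 45/4; numerator = -3(58/77) - 1(-12/7) = -6/11; a_3 = (-6/11)/(45/4) = -8/165
  n = 4: D(4) = 4(4 + 3/4) = 19; numerator = -3(-8/165) - 1(58/77) = -234/385; a_4 = (-234/385)/(19) = -234/7315
  n = 5: D(5) = 5(5 + 3/4) = 115/4; numerator = -3(-234/7315) - 1(-8/165) = 634/4389; a_5 = (634/4389)/(115/4) = 2536/504735

r = -7/4; a_0 = 1; a_1 = -12/7; a_2 = 58/77; a_3 = -8/165; a_4 = -234/7315; a_5 = 2536/504735


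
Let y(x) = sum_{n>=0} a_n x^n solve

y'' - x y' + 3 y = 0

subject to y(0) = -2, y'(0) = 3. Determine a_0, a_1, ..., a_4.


Ansatz: y(x) = sum_{n>=0} a_n x^n, so y'(x) = sum_{n>=1} n a_n x^(n-1) and y''(x) = sum_{n>=2} n(n-1) a_n x^(n-2).
Substitute into P(x) y'' + Q(x) y' + R(x) y = 0 with P(x) = 1, Q(x) = -x, R(x) = 3, and match powers of x.
Initial conditions: a_0 = -2, a_1 = 3.
Setting the coefficient of each power of x to zero and solving order by order (substituting the coefficients already found):
  x^0: 2 a_2 + 3 a_0 = 0  ->  2 a_2 = -3 a_0 = 6  ->  a_2 = 3
  x^1: 6 a_3 + 2 a_1 = 0  ->  6 a_3 = -2 a_1 = -6  ->  a_3 = -1
  x^2: 12 a_4 + a_2 = 0  ->  12 a_4 = -a_2 = -3  ->  a_4 = -1/4
Truncated series: y(x) = -2 + 3 x + 3 x^2 - x^3 - (1/4) x^4 + O(x^5).

a_0 = -2; a_1 = 3; a_2 = 3; a_3 = -1; a_4 = -1/4


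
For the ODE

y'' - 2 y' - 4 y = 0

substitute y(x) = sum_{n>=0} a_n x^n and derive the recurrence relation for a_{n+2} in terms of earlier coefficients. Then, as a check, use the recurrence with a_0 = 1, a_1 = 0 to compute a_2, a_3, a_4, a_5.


Substitute y = sum_n a_n x^n.
y''(x) has coefficient (n+2)(n+1) a_{n+2} at x^n;
-2 y'(x) has coefficient -2 (n+1) a_{n+1} at x^n;
-4 y(x) has coefficient -4 a_n at x^n.
Matching x^n: (n+2)(n+1) a_{n+2} - 2 (n+1) a_{n+1} - 4 a_n = 0.
Thus a_{n+2} = [2 (n+1) a_{n+1} + 4 a_n] / ((n+1)(n+2)).

Check with a_0 = 1, a_1 = 0 (apply the recurrence for n = 0, 1, 2, 3): a_0 = 1, a_1 = 0, a_2 = 2, a_3 = 4/3, a_4 = 4/3, a_5 = 4/5.

a_(n+2) = [2 (n+1) a_(n+1) + 4 a_n] / ((n+1)(n+2)); check: a_0 = 1, a_1 = 0, a_2 = 2, a_3 = 4/3, a_4 = 4/3, a_5 = 4/5


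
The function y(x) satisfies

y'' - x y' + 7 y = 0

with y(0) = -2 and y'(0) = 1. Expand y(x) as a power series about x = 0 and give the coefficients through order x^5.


Ansatz: y(x) = sum_{n>=0} a_n x^n, so y'(x) = sum_{n>=1} n a_n x^(n-1) and y''(x) = sum_{n>=2} n(n-1) a_n x^(n-2).
Substitute into P(x) y'' + Q(x) y' + R(x) y = 0 with P(x) = 1, Q(x) = -x, R(x) = 7, and match powers of x.
Initial conditions: a_0 = -2, a_1 = 1.
Setting the coefficient of each power of x to zero and solving order by order (substituting the coefficients already found):
  x^0: 2 a_2 + 7 a_0 = 0  ->  2 a_2 = -7 a_0 = 14  ->  a_2 = 7
  x^1: 6 a_3 + 6 a_1 = 0  ->  6 a_3 = -6 a_1 = -6  ->  a_3 = -1
  x^2: 12 a_4 + 5 a_2 = 0  ->  12 a_4 = -5 a_2 = -35  ->  a_4 = -35/12
  x^3: 20 a_5 + 4 a_3 = 0  ->  20 a_5 = -4 a_3 = 4  ->  a_5 = 1/5
Truncated series: y(x) = -2 + x + 7 x^2 - x^3 - (35/12) x^4 + (1/5) x^5 + O(x^6).

a_0 = -2; a_1 = 1; a_2 = 7; a_3 = -1; a_4 = -35/12; a_5 = 1/5


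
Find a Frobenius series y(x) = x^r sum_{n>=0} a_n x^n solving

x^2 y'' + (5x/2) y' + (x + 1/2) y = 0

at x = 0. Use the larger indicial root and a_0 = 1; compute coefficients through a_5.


Write in Frobenius form y'' + (p(x)/x) y' + (q(x)/x^2) y = 0:
  p(x) = 5/2,  q(x) = x + 1/2.
Indicial equation: r(r-1) + (5/2) r + (1/2) = 0 -> roots r_1 = -1/2, r_2 = -1.
Take r = r_1 = -1/2. Let y(x) = x^r sum_{n>=0} a_n x^n with a_0 = 1.
Substitute y = x^r sum a_n x^n and match x^{r+n}. The recurrence is
  D(n) a_n + 1 a_{n-1} = 0,  where D(n) = (r+n)(r+n-1) + (5/2)(r+n) + (1/2).
  a_n = -1 / D(n) * a_{n-1}.
Since the indicial polynomial factors as (r - r_1)(r - r_2), D(n) = (r_1 + n - r_1)(r_1 + n - r_2) = n(n + 1/2).
Evaluating step by step (a_0 = 1):
  n = 1: D(1) = 1(1 + 1/2) = 3/2; numerator = -1(1) = -1; a_1 = (-1)/(3/2) = -2/3
  n = 2: D(2) = 2(2 + 1/2) = 5; numerator = -1(-2/3) = 2/3; a_2 = (2/3)/(5) = 2/15
  n = 3: D(3) = 3(3 + 1/2) = 21/2; numerator = -1(2/15) = -2/15; a_3 = (-2/15)/(21/2) = -4/315
  n = 4: D(4) = 4(4 + 1/2) = 18; numerator = -1(-4/315) = 4/315; a_4 = (4/315)/(18) = 2/2835
  n = 5: D(5) = 5(5 + 1/2) = 55/2; numerator = -1(2/2835) = -2/2835; a_5 = (-2/2835)/(55/2) = -4/155925

r = -1/2; a_0 = 1; a_1 = -2/3; a_2 = 2/15; a_3 = -4/315; a_4 = 2/2835; a_5 = -4/155925


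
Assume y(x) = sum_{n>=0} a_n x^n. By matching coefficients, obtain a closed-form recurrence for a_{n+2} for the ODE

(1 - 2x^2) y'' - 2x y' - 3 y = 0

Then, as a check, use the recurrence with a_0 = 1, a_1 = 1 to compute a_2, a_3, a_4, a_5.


Substitute y = sum_n a_n x^n.
(1 - 2 x^2) y'' contributes (n+2)(n+1) a_{n+2} - 2 n(n-1) a_n at x^n.
-2 x y'(x) contributes -2 n a_n at x^n.
-3 y(x) contributes -3 a_n at x^n.
Matching x^n: (n+2)(n+1) a_{n+2} + (-2 n(n-1) - 2 n - 3) a_n = 0.
Thus a_{n+2} = (2 n(n-1) + 2 n + 3) / ((n+1)(n+2)) * a_n.

Check with a_0 = 1, a_1 = 1 (apply the recurrence for n = 0, 1, 2, 3): a_0 = 1, a_1 = 1, a_2 = 3/2, a_3 = 5/6, a_4 = 11/8, a_5 = 7/8.

a_(n+2) = (2 n(n-1) + 2 n + 3) / ((n+1)(n+2)) * a_n; check: a_0 = 1, a_1 = 1, a_2 = 3/2, a_3 = 5/6, a_4 = 11/8, a_5 = 7/8


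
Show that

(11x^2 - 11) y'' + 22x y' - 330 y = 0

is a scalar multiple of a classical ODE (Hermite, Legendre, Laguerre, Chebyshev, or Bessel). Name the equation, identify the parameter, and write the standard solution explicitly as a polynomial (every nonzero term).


All three coefficients share the factor -11; dividing through by -11 gives  (1 - x^2) y'' - 2x y' + 30 y = 0.
This matches the Legendre equation (1 - x^2) y'' - 2x y' + n(n+1) y = 0 (note the -2x y' term) with n(n+1) = 30, so n = 5; the polynomial solution is P_5(x).
With y = sum_k a_k x^k, matching x^k gives (k+2)(k+1) a_{k+2} = [k(k+1) - n(n+1)] a_k = (k - 5)(k + 6) a_k. The right side vanishes at k = 5, so the series with the parity of 5 terminates at degree 5.
Standard normalization (P_n(1) = 1): leading coefficient (2n)!/(2^n (n!)^2) = 3628800/(32*14400) = 63/8, so a_5 = 63/8. Work downward with a_k = (k+1)(k+2) a_{k+2} / ((k - 5)(k + 6)):
  a_3 = (4)(5)(63/8) / ((3 - 5)(3 + 6)) = (315/2)/(-18) = -35/4
  a_1 = (2)(3)(-35/4) / ((1 - 5)(1 + 6)) = (-105/2)/(-28) = 15/8
Hence P_5(x) = 63 x^5/8 - 35 x^3/4 + 15 x/8.

P_5(x); series = 63 x^5/8 - 35 x^3/4 + 15 x/8


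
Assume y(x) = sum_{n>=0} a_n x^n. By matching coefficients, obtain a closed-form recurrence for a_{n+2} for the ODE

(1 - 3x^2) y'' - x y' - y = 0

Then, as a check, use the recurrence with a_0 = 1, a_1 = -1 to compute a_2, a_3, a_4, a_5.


Substitute y = sum_n a_n x^n.
(1 - 3 x^2) y'' contributes (n+2)(n+1) a_{n+2} - 3 n(n-1) a_n at x^n.
-x y'(x) contributes -n a_n at x^n.
-y(x) contributes -1 a_n at x^n.
Matching x^n: (n+2)(n+1) a_{n+2} + (-3 n(n-1) - n - 1) a_n = 0.
Thus a_{n+2} = (3 n(n-1) + n + 1) / ((n+1)(n+2)) * a_n.

Check with a_0 = 1, a_1 = -1 (apply the recurrence for n = 0, 1, 2, 3): a_0 = 1, a_1 = -1, a_2 = 1/2, a_3 = -1/3, a_4 = 3/8, a_5 = -11/30.

a_(n+2) = (3 n(n-1) + n + 1) / ((n+1)(n+2)) * a_n; check: a_0 = 1, a_1 = -1, a_2 = 1/2, a_3 = -1/3, a_4 = 3/8, a_5 = -11/30


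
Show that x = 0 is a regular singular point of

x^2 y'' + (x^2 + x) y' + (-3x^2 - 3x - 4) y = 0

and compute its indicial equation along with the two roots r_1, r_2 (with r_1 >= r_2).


Divide by x^2 to reach normal form y'' + P_1(x) y' + P_2(x) y = 0 with P_1(x) = 1 + 1/x and P_2(x) = -3 - 3/x - 4/x^2.
x = 0 is a singular point because the y'-coefficient 1 + 1/x has a pole at x = 0 and the y-coefficient -3 - 3/x - 4/x^2 has a pole at x = 0.
It is a regular singular point because x P_1(x) = p(x) = x + 1 and x^2 P_2(x) = q(x) = -3x^2 - 3x - 4 are polynomials, hence analytic at x = 0.
p(0) = 1,  q(0) = -4.
Indicial equation: r(r-1) + p(0) r + q(0) = 0, i.e. r^2 + (p(0) - 1) r + q(0) = 0, i.e. r^2 - 4 = 0.
Discriminant: (0)^2 - 4(-4) = 16, so r = (0 ± 4)/2.
Solving: r_1 = 2, r_2 = -2.

indicial: r^2 - 4 = 0; roots r_1 = 2, r_2 = -2


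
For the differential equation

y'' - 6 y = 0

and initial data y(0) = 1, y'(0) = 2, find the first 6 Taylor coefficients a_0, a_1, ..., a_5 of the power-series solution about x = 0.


Ansatz: y(x) = sum_{n>=0} a_n x^n, so y'(x) = sum_{n>=1} n a_n x^(n-1) and y''(x) = sum_{n>=2} n(n-1) a_n x^(n-2).
Substitute into P(x) y'' + Q(x) y' + R(x) y = 0 with P(x) = 1, Q(x) = 0, R(x) = -6, and match powers of x.
Initial conditions: a_0 = 1, a_1 = 2.
Setting the coefficient of each power of x to zero and solving order by order (substituting the coefficients already found):
  x^0: 2 a_2 - 6 a_0 = 0  ->  2 a_2 = 6 a_0 = 6  ->  a_2 = 3
  x^1: 6 a_3 - 6 a_1 = 0  ->  6 a_3 = 6 a_1 = 12  ->  a_3 = 2
  x^2: 12 a_4 - 6 a_2 = 0  ->  12 a_4 = 6 a_2 = 18  ->  a_4 = 3/2
  x^3: 20 a_5 - 6 a_3 = 0  ->  20 a_5 = 6 a_3 = 12  ->  a_5 = 3/5
Truncated series: y(x) = 1 + 2 x + 3 x^2 + 2 x^3 + (3/2) x^4 + (3/5) x^5 + O(x^6).

a_0 = 1; a_1 = 2; a_2 = 3; a_3 = 2; a_4 = 3/2; a_5 = 3/5


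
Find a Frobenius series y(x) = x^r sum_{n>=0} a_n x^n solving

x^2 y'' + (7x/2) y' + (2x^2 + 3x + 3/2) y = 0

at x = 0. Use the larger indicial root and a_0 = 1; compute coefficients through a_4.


Write in Frobenius form y'' + (p(x)/x) y' + (q(x)/x^2) y = 0:
  p(x) = 7/2,  q(x) = 2x^2 + 3x + 3/2.
Indicial equation: r(r-1) + (7/2) r + (3/2) = 0 -> roots r_1 = -1, r_2 = -3/2.
Take r = r_1 = -1. Let y(x) = x^r sum_{n>=0} a_n x^n with a_0 = 1.
Substitute y = x^r sum a_n x^n and match x^{r+n}. The recurrence is
  D(n) a_n + 3 a_{n-1} + 2 a_{n-2} = 0,  where D(n) = (r+n)(r+n-1) + (7/2)(r+n) + (3/2).
  a_n = [-3 a_{n-1} - 2 a_{n-2}] / D(n).
Since the indicial polynomial factors as (r - r_1)(r - r_2), D(n) = (r_1 + n - r_1)(r_1 + n - r_2) = n(n + 1/2).
Evaluating step by step (a_0 = 1):
  n = 1: D(1) = 1(1 + 1/2) = 3/2; numerator = -3(1) = -3; a_1 = (-3)/(3/2) = -2
  n = 2: D(2) = 2(2 + 1/2) = 5; numerator = -3(-2) - 2(1) = 4; a_2 = (4)/(5) = 4/5
  n = 3: D(3) = 3(3 + 1/2) = 21/2; numerator = -3(4/5) - 2(-2) = 8/5; a_3 = (8/5)/(21/2) = 16/105
  n = 4: D(4) = 4(4 + 1/2) = 18; numerator = -3(16/105) - 2(4/5) = -72/35; a_4 = (-72/35)/(18) = -4/35

r = -1; a_0 = 1; a_1 = -2; a_2 = 4/5; a_3 = 16/105; a_4 = -4/35


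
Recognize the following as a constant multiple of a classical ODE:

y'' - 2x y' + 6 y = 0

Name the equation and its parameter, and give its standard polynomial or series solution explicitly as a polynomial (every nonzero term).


The equation is already in a standard form:  y'' - 2x y' + 6 y = 0.
This matches the Hermite equation y'' - 2x y' + 2n y = 0 with 2n = 6, so n = 3; the polynomial solution is H_3(x).
With y = sum_k a_k x^k, matching x^k gives (k+2)(k+1) a_{k+2} = 2(k - n) a_k = 2(k - 3) a_k. The right side vanishes at k = 3, so the series with the parity of 3 terminates at degree 3.
Standard normalization: leading coefficient of H_n is 2^n, so a_3 = 2^3 = 8. Work downward with a_k = (k+1)(k+2) a_{k+2} / (2(k - n)):
  a_1 = (2)(3)(8) / (2(1 - 3)) = 48/(-4) = -12
Hence H_3(x) = 8 x^3 - 12 x.

H_3(x); series = 8 x^3 - 12 x


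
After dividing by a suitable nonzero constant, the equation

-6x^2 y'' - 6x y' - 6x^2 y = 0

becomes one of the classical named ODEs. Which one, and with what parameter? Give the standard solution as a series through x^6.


All three coefficients share the factor -6; dividing through by -6 gives  x^2 y'' + x y' + x^2 y = 0.
This matches the Bessel equation x^2 y'' + x y' + (x^2 - nu^2) y = 0 with nu^2 = 0, so nu = 0; the solution bounded at x = 0 is J_0(x).
Frobenius at x = 0: indicial roots ±nu; for r = nu the recurrence k(k + 2nu) c_k = -c_{k-2} gives the standard series J_nu(x) = sum_{k>=0} (-1)^k / (k! (k+nu)!) (x/2)^(2k+nu). Evaluate the first 4 terms:
  k = 0: (-1)^0 / (0! * 0! * 2^0) x^0 = 1/(1*1*1) x^0 = (1) x^0
  k = 1: (-1)^1 / (1! * 1! * 2^2) x^2 = -1/(1*1*4) x^2 = (-1/4) x^2
  k = 2: (-1)^2 / (2! * 2! * 2^4) x^4 = 1/(2*2*16) x^4 = (1/64) x^4
  k = 3: (-1)^3 / (3! * 3! * 2^6) x^6 = -1/(6*6*64) x^6 = (-1/2304) x^6
Hence J_0(x) = -x^6/2304 + x^4/64 - x^2/4 + 1 + ....

J_0(x); series = -x^6/2304 + x^4/64 - x^2/4 + 1


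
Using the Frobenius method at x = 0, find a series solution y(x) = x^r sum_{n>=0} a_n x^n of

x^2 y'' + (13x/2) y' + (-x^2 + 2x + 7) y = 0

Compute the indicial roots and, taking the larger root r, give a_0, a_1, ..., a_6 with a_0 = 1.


Write in Frobenius form y'' + (p(x)/x) y' + (q(x)/x^2) y = 0:
  p(x) = 13/2,  q(x) = -x^2 + 2x + 7.
Indicial equation: r(r-1) + (13/2) r + (7) = 0 -> roots r_1 = -2, r_2 = -7/2.
Take r = r_1 = -2. Let y(x) = x^r sum_{n>=0} a_n x^n with a_0 = 1.
Substitute y = x^r sum a_n x^n and match x^{r+n}. The recurrence is
  D(n) a_n + 2 a_{n-1} - 1 a_{n-2} = 0,  where D(n) = (r+n)(r+n-1) + (13/2)(r+n) + (7).
  a_n = [-2 a_{n-1} + 1 a_{n-2}] / D(n).
Since the indicial polynomial factors as (r - r_1)(r - r_2), D(n) = (r_1 + n - r_1)(r_1 + n - r_2) = n(n + 3/2).
Evaluating step by step (a_0 = 1):
  n = 1: D(1) = 1(1 + 3/2) = 5/2; numerator = -2(1) = -2; a_1 = (-2)/(5/2) = -4/5
  n = 2: D(2) = 2(2 + 3/2) = 7; numerator = -2(-4/5) + 1(1) = 13/5; a_2 = (13/5)/(7) = 13/35
  n = 3: D(3) = 3(3 + 3/2) = 27/2; numerator = -2(13/35) + 1(-4/5) = -54/35; a_3 = (-54/35)/(27/2) = -4/35
  n = 4: D(4) = 4(4 + 3/2) = 22; numerator = -2(-4/35) + 1(13/35) = 3/5; a_4 = (3/5)/(22) = 3/110
  n = 5: D(5) = 5(5 + 3/2) = 65/2; numerator = -2(3/110) + 1(-4/35) = -13/77; a_5 = (-13/77)/(65/2) = -2/385
  n = 6: D(6) = 6(6 + 3/2) = 45; numerator = -2(-2/385) + 1(3/110) = 29/770; a_6 = (29/770)/(45) = 29/34650

r = -2; a_0 = 1; a_1 = -4/5; a_2 = 13/35; a_3 = -4/35; a_4 = 3/110; a_5 = -2/385; a_6 = 29/34650


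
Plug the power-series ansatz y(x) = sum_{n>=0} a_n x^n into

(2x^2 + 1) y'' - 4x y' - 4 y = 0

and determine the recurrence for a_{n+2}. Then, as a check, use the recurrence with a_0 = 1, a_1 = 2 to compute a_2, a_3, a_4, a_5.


Substitute y = sum_n a_n x^n.
(1 + 2 x^2) y'' contributes (n+2)(n+1) a_{n+2} + 2 n(n-1) a_n at x^n.
-4 x y'(x) contributes -4 n a_n at x^n.
-4 y(x) contributes -4 a_n at x^n.
Matching x^n: (n+2)(n+1) a_{n+2} + (2 n(n-1) - 4 n - 4) a_n = 0.
Thus a_{n+2} = (-2 n(n-1) + 4 n + 4) / ((n+1)(n+2)) * a_n.

Check with a_0 = 1, a_1 = 2 (apply the recurrence for n = 0, 1, 2, 3): a_0 = 1, a_1 = 2, a_2 = 2, a_3 = 8/3, a_4 = 4/3, a_5 = 8/15.

a_(n+2) = (-2 n(n-1) + 4 n + 4) / ((n+1)(n+2)) * a_n; check: a_0 = 1, a_1 = 2, a_2 = 2, a_3 = 8/3, a_4 = 4/3, a_5 = 8/15


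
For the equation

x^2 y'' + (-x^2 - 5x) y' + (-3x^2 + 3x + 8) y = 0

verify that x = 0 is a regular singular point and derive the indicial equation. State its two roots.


Divide by x^2 to reach normal form y'' + P_1(x) y' + P_2(x) y = 0 with P_1(x) = -1 - 5/x and P_2(x) = -3 + 3/x + 8/x^2.
x = 0 is a singular point because the y'-coefficient -1 - 5/x has a pole at x = 0 and the y-coefficient -3 + 3/x + 8/x^2 has a pole at x = 0.
It is a regular singular point because x P_1(x) = p(x) = -x - 5 and x^2 P_2(x) = q(x) = -3x^2 + 3x + 8 are polynomials, hence analytic at x = 0.
p(0) = -5,  q(0) = 8.
Indicial equation: r(r-1) + p(0) r + q(0) = 0, i.e. r^2 + (p(0) - 1) r + q(0) = 0, i.e. r^2 - 6 r + 8 = 0.
Discriminant: (-6)^2 - 4(8) = 4, so r = (6 ± 2)/2.
Solving: r_1 = 4, r_2 = 2.

indicial: r^2 - 6 r + 8 = 0; roots r_1 = 4, r_2 = 2


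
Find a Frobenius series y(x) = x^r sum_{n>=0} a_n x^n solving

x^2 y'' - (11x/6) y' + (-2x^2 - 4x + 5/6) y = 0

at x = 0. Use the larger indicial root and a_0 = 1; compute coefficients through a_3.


Write in Frobenius form y'' + (p(x)/x) y' + (q(x)/x^2) y = 0:
  p(x) = -11/6,  q(x) = -2x^2 - 4x + 5/6.
Indicial equation: r(r-1) + (-11/6) r + (5/6) = 0 -> roots r_1 = 5/2, r_2 = 1/3.
Take r = r_1 = 5/2. Let y(x) = x^r sum_{n>=0} a_n x^n with a_0 = 1.
Substitute y = x^r sum a_n x^n and match x^{r+n}. The recurrence is
  D(n) a_n - 4 a_{n-1} - 2 a_{n-2} = 0,  where D(n) = (r+n)(r+n-1) + (-11/6)(r+n) + (5/6).
  a_n = [4 a_{n-1} + 2 a_{n-2}] / D(n).
Since the indicial polynomial factors as (r - r_1)(r - r_2), D(n) = (r_1 + n - r_1)(r_1 + n - r_2) = n(n + 13/6).
Evaluating step by step (a_0 = 1):
  n = 1: D(1) = 1(1 + 13/6) = 19/6; numerator = 4(1) = 4; a_1 = (4)/(19/6) = 24/19
  n = 2: D(2) = 2(2 + 13/6) = 25/3; numerator = 4(24/19) + 2(1) = 134/19; a_2 = (134/19)/(25/3) = 402/475
  n = 3: D(3) = 3(3 + 13/6) = 31/2; numerator = 4(402/475) + 2(24/19) = 2808/475; a_3 = (2808/475)/(31/2) = 5616/14725

r = 5/2; a_0 = 1; a_1 = 24/19; a_2 = 402/475; a_3 = 5616/14725


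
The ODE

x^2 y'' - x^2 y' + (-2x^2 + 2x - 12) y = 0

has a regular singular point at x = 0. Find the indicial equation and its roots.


Divide by x^2 to reach normal form y'' + P_1(x) y' + P_2(x) y = 0 with P_1(x) = -1 and P_2(x) = -2 + 2/x - 12/x^2.
x = 0 is a singular point because the y-coefficient -2 + 2/x - 12/x^2 has a pole at x = 0.
It is a regular singular point because x P_1(x) = p(x) = -x and x^2 P_2(x) = q(x) = -2x^2 + 2x - 12 are polynomials, hence analytic at x = 0.
p(0) = 0,  q(0) = -12.
Indicial equation: r(r-1) + p(0) r + q(0) = 0, i.e. r^2 + (p(0) - 1) r + q(0) = 0, i.e. r^2 - 1 r - 12 = 0.
Discriminant: (-1)^2 - 4(-12) = 49, so r = (1 ± 7)/2.
Solving: r_1 = 4, r_2 = -3.

indicial: r^2 - 1 r - 12 = 0; roots r_1 = 4, r_2 = -3


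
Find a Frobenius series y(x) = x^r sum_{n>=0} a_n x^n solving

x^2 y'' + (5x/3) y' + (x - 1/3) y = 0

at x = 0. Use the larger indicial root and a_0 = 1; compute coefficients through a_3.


Write in Frobenius form y'' + (p(x)/x) y' + (q(x)/x^2) y = 0:
  p(x) = 5/3,  q(x) = x - 1/3.
Indicial equation: r(r-1) + (5/3) r + (-1/3) = 0 -> roots r_1 = 1/3, r_2 = -1.
Take r = r_1 = 1/3. Let y(x) = x^r sum_{n>=0} a_n x^n with a_0 = 1.
Substitute y = x^r sum a_n x^n and match x^{r+n}. The recurrence is
  D(n) a_n + 1 a_{n-1} = 0,  where D(n) = (r+n)(r+n-1) + (5/3)(r+n) + (-1/3).
  a_n = -1 / D(n) * a_{n-1}.
Since the indicial polynomial factors as (r - r_1)(r - r_2), D(n) = (r_1 + n - r_1)(r_1 + n - r_2) = n(n + 4/3).
Evaluating step by step (a_0 = 1):
  n = 1: D(1) = 1(1 + 4/3) = 7/3; numerator = -1(1) = -1; a_1 = (-1)/(7/3) = -3/7
  n = 2: D(2) = 2(2 + 4/3) = 20/3; numerator = -1(-3/7) = 3/7; a_2 = (3/7)/(20/3) = 9/140
  n = 3: D(3) = 3(3 + 4/3) = 13; numerator = -1(9/140) = -9/140; a_3 = (-9/140)/(13) = -9/1820

r = 1/3; a_0 = 1; a_1 = -3/7; a_2 = 9/140; a_3 = -9/1820


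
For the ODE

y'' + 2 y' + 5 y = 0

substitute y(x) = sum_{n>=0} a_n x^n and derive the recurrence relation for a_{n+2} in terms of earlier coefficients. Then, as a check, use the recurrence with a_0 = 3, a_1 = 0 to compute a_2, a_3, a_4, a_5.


Substitute y = sum_n a_n x^n.
y''(x) has coefficient (n+2)(n+1) a_{n+2} at x^n;
2 y'(x) has coefficient 2 (n+1) a_{n+1} at x^n;
5 y(x) has coefficient 5 a_n at x^n.
Matching x^n: (n+2)(n+1) a_{n+2} + 2 (n+1) a_{n+1} + 5 a_n = 0.
Thus a_{n+2} = [-2 (n+1) a_{n+1} - 5 a_n] / ((n+1)(n+2)).

Check with a_0 = 3, a_1 = 0 (apply the recurrence for n = 0, 1, 2, 3): a_0 = 3, a_1 = 0, a_2 = -15/2, a_3 = 5, a_4 = 5/8, a_5 = -3/2.

a_(n+2) = [-2 (n+1) a_(n+1) - 5 a_n] / ((n+1)(n+2)); check: a_0 = 3, a_1 = 0, a_2 = -15/2, a_3 = 5, a_4 = 5/8, a_5 = -3/2


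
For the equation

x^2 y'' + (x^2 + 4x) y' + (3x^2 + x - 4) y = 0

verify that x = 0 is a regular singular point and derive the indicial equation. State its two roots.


Divide by x^2 to reach normal form y'' + P_1(x) y' + P_2(x) y = 0 with P_1(x) = 1 + 4/x and P_2(x) = 3 + 1/x - 4/x^2.
x = 0 is a singular point because the y'-coefficient 1 + 4/x has a pole at x = 0 and the y-coefficient 3 + 1/x - 4/x^2 has a pole at x = 0.
It is a regular singular point because x P_1(x) = p(x) = x + 4 and x^2 P_2(x) = q(x) = 3x^2 + x - 4 are polynomials, hence analytic at x = 0.
p(0) = 4,  q(0) = -4.
Indicial equation: r(r-1) + p(0) r + q(0) = 0, i.e. r^2 + (p(0) - 1) r + q(0) = 0, i.e. r^2 + 3 r - 4 = 0.
Discriminant: (3)^2 - 4(-4) = 25, so r = (-3 ± 5)/2.
Solving: r_1 = 1, r_2 = -4.

indicial: r^2 + 3 r - 4 = 0; roots r_1 = 1, r_2 = -4
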